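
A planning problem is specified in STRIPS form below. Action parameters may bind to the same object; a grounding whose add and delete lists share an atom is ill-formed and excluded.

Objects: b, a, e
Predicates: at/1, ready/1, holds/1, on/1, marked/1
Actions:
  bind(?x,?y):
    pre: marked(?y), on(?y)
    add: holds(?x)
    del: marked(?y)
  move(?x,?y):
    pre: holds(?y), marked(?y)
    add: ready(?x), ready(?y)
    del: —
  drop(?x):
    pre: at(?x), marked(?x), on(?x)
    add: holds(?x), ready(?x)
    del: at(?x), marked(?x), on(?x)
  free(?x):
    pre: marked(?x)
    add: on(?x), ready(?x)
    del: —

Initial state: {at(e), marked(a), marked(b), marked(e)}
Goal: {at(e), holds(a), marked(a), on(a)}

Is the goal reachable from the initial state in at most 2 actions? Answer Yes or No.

No

1. free(b)  →  {at(e), marked(a), marked(b), marked(e), on(b), ready(b)}
2. bind(a,b)  →  {at(e), holds(a), marked(a), marked(e), on(b), ready(b)}
3. free(a)  →  {at(e), holds(a), marked(a), marked(e), on(a), on(b), ready(a), ready(b)}
optimal plan length = 3; 3 > 2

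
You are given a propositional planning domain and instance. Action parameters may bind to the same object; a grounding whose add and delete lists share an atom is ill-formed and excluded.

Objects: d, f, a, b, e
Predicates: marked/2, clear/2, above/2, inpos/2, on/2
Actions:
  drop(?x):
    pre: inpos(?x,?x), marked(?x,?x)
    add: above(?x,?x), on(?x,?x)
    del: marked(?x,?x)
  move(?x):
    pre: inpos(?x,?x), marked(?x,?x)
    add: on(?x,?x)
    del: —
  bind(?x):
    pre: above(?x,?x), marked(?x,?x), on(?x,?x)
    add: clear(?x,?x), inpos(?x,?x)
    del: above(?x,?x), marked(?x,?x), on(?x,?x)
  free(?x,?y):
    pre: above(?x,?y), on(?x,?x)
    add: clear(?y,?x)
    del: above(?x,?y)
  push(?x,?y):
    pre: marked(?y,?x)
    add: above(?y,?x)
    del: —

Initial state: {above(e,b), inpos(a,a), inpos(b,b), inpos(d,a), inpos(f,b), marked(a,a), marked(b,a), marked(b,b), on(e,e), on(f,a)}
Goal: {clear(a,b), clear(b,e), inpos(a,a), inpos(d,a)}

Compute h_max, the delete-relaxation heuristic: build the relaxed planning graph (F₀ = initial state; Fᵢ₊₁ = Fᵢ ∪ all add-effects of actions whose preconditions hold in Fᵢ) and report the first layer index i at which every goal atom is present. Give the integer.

2

F0 = init (10 atoms)
F1 = F0 ∪ {above(a,a), above(b,a), above(b,b), clear(b,e), on(a,a), on(b,b)}  (16 atoms)
F2 = F1 ∪ {clear(a,a), clear(a,b), clear(b,b)}  (19 atoms)
goal ⊆ F2  ⇒  h_max = 2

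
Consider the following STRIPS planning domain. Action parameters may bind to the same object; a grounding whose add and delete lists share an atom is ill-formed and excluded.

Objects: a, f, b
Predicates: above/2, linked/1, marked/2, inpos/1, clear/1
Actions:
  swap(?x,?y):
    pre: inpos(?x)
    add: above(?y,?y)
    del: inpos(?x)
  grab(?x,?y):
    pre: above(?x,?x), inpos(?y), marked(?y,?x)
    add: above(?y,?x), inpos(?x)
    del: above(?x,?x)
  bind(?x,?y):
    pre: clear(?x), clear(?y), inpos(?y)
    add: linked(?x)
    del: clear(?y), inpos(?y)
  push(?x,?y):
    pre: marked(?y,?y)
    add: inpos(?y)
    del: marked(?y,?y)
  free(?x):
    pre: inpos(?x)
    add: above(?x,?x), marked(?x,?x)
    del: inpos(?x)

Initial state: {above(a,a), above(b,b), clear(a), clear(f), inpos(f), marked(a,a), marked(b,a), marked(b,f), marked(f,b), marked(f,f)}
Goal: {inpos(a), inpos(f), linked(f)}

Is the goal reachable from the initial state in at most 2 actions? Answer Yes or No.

No

1. bind(f,f)  →  {above(a,a), above(b,b), clear(a), linked(f), marked(a,a), marked(b,a), marked(b,f), marked(f,b), marked(f,f)}
2. push(a,a)  →  {above(a,a), above(b,b), clear(a), inpos(a), linked(f), marked(b,a), marked(b,f), marked(f,b), marked(f,f)}
3. push(a,f)  →  {above(a,a), above(b,b), clear(a), inpos(a), inpos(f), linked(f), marked(b,a), marked(b,f), marked(f,b)}
optimal plan length = 3; 3 > 2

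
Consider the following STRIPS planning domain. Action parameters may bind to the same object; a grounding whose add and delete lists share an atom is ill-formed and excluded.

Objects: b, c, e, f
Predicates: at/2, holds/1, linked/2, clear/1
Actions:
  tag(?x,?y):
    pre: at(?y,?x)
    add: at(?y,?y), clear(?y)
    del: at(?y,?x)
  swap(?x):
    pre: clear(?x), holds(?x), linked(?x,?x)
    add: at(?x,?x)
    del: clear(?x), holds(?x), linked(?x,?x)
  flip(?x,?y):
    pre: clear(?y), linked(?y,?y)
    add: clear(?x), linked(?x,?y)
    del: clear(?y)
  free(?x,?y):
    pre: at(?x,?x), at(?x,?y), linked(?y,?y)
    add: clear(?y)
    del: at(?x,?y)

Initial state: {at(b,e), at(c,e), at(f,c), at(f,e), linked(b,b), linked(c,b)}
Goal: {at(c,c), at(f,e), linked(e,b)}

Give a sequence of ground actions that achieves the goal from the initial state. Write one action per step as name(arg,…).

tag(e,b); tag(e,c); flip(e,b)

1. tag(e,b)  →  {at(b,b), at(c,e), at(f,c), at(f,e), clear(b), linked(b,b), linked(c,b)}
2. tag(e,c)  →  {at(b,b), at(c,c), at(f,c), at(f,e), clear(b), clear(c), linked(b,b), linked(c,b)}
3. flip(e,b)  →  {at(b,b), at(c,c), at(f,c), at(f,e), clear(c), clear(e), linked(b,b), linked(c,b), linked(e,b)}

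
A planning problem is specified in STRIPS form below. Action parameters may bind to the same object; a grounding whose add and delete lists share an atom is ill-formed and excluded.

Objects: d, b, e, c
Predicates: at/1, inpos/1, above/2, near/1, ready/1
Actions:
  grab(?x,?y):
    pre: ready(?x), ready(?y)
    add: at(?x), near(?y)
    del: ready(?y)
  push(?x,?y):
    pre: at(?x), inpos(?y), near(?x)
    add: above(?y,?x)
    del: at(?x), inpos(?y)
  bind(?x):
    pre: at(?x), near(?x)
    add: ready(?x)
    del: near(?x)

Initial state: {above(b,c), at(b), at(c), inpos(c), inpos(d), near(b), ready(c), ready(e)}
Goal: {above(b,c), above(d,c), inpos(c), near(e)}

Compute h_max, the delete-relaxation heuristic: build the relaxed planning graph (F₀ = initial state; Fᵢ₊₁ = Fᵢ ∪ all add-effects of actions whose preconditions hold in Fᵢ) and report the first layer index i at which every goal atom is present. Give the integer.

F0 = init (8 atoms)
F1 = F0 ∪ {above(c,b), above(d,b), at(e), near(c), near(e), ready(b)}  (14 atoms)
F2 = F1 ∪ {above(c,c), above(c,e), above(d,c), above(d,e)}  (18 atoms)
goal ⊆ F2  ⇒  h_max = 2

2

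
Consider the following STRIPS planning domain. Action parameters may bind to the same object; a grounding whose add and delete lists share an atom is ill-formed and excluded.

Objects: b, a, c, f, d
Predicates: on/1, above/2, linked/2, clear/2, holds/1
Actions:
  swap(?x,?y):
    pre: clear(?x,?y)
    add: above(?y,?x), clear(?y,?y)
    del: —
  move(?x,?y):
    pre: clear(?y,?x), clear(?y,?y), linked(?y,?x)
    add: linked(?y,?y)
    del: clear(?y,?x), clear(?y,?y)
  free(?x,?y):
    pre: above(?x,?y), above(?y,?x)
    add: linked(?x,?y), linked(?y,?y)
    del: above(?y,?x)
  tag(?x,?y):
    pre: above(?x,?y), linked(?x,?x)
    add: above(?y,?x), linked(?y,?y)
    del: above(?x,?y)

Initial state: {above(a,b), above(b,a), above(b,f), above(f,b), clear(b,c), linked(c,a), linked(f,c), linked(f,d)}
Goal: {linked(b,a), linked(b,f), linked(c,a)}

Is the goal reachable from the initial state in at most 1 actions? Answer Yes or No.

No

1. free(b,a)  →  {above(b,a), above(b,f), above(f,b), clear(b,c), linked(a,a), linked(b,a), linked(c,a), linked(f,c), linked(f,d)}
2. free(b,f)  →  {above(b,a), above(b,f), clear(b,c), linked(a,a), linked(b,a), linked(b,f), linked(c,a), linked(f,c), linked(f,d), linked(f,f)}
optimal plan length = 2; 2 > 1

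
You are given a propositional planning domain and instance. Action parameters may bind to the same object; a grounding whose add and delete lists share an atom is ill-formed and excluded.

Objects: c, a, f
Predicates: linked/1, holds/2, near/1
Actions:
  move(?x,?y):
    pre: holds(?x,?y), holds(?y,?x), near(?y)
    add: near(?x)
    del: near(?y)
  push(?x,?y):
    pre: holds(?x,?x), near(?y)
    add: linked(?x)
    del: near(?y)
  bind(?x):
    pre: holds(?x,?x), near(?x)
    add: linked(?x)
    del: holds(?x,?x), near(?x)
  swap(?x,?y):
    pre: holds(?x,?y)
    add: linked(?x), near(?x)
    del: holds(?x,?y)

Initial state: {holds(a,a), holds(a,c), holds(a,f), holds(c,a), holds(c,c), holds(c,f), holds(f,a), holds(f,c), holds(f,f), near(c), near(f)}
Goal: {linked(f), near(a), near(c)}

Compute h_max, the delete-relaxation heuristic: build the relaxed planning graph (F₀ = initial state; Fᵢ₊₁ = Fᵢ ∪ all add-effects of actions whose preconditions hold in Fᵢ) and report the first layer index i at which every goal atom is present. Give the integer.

1

F0 = init (11 atoms)
F1 = F0 ∪ {linked(a), linked(c), linked(f), near(a)}  (15 atoms)
goal ⊆ F1  ⇒  h_max = 1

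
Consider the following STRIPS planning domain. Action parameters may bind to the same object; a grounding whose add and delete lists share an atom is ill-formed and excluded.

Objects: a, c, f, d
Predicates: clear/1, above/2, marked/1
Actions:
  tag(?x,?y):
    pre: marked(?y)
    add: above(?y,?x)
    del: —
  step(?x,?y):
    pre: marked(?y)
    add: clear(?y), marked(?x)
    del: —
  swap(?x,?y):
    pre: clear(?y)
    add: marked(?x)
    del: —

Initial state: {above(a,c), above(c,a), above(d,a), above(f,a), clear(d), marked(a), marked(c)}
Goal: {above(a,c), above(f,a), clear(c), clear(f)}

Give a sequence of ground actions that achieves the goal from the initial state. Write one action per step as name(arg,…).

step(f,c); step(a,f)

1. step(f,c)  →  {above(a,c), above(c,a), above(d,a), above(f,a), clear(c), clear(d), marked(a), marked(c), marked(f)}
2. step(a,f)  →  {above(a,c), above(c,a), above(d,a), above(f,a), clear(c), clear(d), clear(f), marked(a), marked(c), marked(f)}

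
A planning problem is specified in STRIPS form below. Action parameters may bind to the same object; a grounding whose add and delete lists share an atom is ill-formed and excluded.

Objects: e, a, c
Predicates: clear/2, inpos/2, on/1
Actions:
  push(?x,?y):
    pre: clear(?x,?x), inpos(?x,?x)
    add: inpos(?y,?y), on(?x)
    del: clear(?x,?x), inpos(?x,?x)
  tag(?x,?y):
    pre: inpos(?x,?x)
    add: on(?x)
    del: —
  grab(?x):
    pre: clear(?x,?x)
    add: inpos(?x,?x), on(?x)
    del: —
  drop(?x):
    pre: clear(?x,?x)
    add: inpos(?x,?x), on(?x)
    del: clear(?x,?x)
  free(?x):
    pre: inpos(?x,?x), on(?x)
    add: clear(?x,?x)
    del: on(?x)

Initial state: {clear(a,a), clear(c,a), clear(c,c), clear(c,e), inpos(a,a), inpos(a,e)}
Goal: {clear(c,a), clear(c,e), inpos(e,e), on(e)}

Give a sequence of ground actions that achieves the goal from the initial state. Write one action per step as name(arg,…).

push(a,e); tag(e,e)

1. push(a,e)  →  {clear(c,a), clear(c,c), clear(c,e), inpos(a,e), inpos(e,e), on(a)}
2. tag(e,e)  →  {clear(c,a), clear(c,c), clear(c,e), inpos(a,e), inpos(e,e), on(a), on(e)}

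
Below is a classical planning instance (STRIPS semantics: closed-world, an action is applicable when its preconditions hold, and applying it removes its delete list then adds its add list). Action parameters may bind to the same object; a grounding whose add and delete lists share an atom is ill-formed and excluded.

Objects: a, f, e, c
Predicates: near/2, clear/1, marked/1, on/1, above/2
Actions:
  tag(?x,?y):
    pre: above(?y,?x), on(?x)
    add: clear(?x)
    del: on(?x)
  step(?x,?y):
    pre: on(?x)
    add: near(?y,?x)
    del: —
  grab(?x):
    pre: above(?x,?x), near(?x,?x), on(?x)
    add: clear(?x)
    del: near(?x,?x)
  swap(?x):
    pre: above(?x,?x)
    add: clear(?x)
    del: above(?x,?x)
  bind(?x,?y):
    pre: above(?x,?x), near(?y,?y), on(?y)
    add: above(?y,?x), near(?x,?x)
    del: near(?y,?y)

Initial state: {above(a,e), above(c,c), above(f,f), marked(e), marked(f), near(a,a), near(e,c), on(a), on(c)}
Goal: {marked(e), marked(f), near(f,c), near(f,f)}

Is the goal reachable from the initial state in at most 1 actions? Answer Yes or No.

1. step(c,f)  →  {above(a,e), above(c,c), above(f,f), marked(e), marked(f), near(a,a), near(e,c), near(f,c), on(a), on(c)}
2. bind(f,a)  →  {above(a,e), above(a,f), above(c,c), above(f,f), marked(e), marked(f), near(e,c), near(f,c), near(f,f), on(a), on(c)}
optimal plan length = 2; 2 > 1

No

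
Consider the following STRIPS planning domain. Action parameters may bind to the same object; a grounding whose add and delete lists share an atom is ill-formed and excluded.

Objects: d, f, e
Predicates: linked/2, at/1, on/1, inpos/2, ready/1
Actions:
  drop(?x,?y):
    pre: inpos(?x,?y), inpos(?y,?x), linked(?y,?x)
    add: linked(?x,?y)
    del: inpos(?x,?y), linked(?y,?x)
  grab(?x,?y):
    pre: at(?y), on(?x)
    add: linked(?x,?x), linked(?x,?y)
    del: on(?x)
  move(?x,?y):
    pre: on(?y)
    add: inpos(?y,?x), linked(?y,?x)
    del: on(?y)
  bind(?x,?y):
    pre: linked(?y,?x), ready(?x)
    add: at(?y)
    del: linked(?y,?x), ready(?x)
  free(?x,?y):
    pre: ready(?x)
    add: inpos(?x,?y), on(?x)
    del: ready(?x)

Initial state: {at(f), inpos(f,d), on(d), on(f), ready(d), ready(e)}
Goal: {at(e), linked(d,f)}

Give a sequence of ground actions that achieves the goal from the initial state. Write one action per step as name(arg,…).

grab(d,f); free(e,d); move(d,e); bind(d,e)

1. grab(d,f)  →  {at(f), inpos(f,d), linked(d,d), linked(d,f), on(f), ready(d), ready(e)}
2. free(e,d)  →  {at(f), inpos(e,d), inpos(f,d), linked(d,d), linked(d,f), on(e), on(f), ready(d)}
3. move(d,e)  →  {at(f), inpos(e,d), inpos(f,d), linked(d,d), linked(d,f), linked(e,d), on(f), ready(d)}
4. bind(d,e)  →  {at(e), at(f), inpos(e,d), inpos(f,d), linked(d,d), linked(d,f), on(f)}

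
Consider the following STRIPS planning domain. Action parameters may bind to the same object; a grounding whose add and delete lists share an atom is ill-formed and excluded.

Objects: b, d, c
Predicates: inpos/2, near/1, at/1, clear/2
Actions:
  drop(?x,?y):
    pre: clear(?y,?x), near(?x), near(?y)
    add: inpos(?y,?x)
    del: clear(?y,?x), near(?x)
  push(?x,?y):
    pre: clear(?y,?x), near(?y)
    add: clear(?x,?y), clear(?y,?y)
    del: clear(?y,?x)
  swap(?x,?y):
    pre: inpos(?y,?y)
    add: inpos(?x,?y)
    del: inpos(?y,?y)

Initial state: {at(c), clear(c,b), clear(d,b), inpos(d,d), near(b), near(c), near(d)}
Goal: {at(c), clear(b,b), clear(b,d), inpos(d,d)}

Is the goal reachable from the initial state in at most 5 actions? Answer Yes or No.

1. push(b,d)  →  {at(c), clear(b,d), clear(c,b), clear(d,d), inpos(d,d), near(b), near(c), near(d)}
2. push(b,c)  →  {at(c), clear(b,c), clear(b,d), clear(c,c), clear(d,d), inpos(d,d), near(b), near(c), near(d)}
3. push(c,b)  →  {at(c), clear(b,b), clear(b,d), clear(c,b), clear(c,c), clear(d,d), inpos(d,d), near(b), near(c), near(d)}
optimal plan length = 3; 3 ≤ 5

Yes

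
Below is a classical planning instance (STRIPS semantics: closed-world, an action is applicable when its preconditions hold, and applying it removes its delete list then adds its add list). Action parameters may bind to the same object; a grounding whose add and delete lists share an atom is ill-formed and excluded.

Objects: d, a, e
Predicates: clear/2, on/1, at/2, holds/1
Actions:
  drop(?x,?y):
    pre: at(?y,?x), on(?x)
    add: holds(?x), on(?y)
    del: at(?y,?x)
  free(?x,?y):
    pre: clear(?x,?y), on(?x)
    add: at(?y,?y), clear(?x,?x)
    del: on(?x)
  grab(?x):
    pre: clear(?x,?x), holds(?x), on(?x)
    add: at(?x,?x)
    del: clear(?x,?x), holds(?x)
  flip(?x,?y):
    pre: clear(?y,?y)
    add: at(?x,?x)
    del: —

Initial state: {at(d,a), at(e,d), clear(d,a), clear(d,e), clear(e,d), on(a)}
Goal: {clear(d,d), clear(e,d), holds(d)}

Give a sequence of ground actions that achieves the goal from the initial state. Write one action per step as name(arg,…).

1. drop(a,d)  →  {at(e,d), clear(d,a), clear(d,e), clear(e,d), holds(a), on(a), on(d)}
2. drop(d,e)  →  {clear(d,a), clear(d,e), clear(e,d), holds(a), holds(d), on(a), on(d), on(e)}
3. free(d,a)  →  {at(a,a), clear(d,a), clear(d,d), clear(d,e), clear(e,d), holds(a), holds(d), on(a), on(e)}

drop(a,d); drop(d,e); free(d,a)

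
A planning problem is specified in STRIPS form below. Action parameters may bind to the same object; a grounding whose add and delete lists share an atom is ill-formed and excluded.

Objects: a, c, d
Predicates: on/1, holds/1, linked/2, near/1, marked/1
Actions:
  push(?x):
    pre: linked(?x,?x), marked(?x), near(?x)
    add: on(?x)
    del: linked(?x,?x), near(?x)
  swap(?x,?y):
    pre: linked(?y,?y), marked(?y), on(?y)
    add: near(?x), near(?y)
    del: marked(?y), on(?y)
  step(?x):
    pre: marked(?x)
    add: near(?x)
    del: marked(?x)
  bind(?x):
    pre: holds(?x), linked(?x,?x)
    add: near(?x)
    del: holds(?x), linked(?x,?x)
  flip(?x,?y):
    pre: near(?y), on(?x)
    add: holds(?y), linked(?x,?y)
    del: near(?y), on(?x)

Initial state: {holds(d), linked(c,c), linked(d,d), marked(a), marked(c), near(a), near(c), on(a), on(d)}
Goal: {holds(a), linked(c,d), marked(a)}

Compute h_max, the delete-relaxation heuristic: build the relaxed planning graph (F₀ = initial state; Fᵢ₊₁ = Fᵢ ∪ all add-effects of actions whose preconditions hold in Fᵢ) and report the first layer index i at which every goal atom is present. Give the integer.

F0 = init (9 atoms)
F1 = F0 ∪ {holds(a), holds(c), linked(a,a), linked(a,c), linked(d,a), linked(d,c), near(d), on(c)}  (17 atoms)
F2 = F1 ∪ {linked(a,d), linked(c,a), linked(c,d)}  (20 atoms)
goal ⊆ F2  ⇒  h_max = 2

2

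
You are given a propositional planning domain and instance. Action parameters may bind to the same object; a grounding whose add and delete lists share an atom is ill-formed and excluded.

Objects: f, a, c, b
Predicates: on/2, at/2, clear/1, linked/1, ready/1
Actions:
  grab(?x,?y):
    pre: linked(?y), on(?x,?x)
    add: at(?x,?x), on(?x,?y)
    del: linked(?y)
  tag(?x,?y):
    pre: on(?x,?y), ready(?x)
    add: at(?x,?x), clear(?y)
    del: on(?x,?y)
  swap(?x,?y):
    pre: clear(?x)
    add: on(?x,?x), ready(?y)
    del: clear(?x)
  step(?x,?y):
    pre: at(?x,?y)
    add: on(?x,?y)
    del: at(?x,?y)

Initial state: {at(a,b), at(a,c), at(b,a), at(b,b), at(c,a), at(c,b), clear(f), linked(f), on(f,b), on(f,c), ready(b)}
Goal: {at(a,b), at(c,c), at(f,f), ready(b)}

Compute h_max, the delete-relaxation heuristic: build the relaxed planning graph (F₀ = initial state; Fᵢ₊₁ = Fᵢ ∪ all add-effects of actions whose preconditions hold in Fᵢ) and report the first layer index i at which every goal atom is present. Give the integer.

F0 = init (11 atoms)
F1 = F0 ∪ {on(a,b), on(a,c), on(b,a), on(b,b), on(c,a), on(c,b), on(f,f), ready(a), ready(c), ready(f)}  (21 atoms)
F2 = F1 ∪ {at(a,a), at(c,c), at(f,f), clear(a), clear(b), clear(c), on(b,f)}  (28 atoms)
goal ⊆ F2  ⇒  h_max = 2

2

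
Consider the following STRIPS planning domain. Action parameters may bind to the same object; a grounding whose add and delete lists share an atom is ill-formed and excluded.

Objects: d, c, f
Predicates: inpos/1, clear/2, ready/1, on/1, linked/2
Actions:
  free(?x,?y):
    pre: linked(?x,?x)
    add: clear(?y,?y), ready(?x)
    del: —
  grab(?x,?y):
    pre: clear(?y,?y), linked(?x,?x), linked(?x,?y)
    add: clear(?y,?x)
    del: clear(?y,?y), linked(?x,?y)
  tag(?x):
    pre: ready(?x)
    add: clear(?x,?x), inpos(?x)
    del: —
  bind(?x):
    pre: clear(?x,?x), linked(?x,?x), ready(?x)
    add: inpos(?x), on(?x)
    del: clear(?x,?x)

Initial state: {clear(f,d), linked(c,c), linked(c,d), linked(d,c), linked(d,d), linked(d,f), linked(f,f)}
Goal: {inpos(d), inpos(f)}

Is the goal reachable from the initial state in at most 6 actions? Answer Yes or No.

1. free(d,d)  →  {clear(d,d), clear(f,d), linked(c,c), linked(c,d), linked(d,c), linked(d,d), linked(d,f), linked(f,f), ready(d)}
2. free(f,d)  →  {clear(d,d), clear(f,d), linked(c,c), linked(c,d), linked(d,c), linked(d,d), linked(d,f), linked(f,f), ready(d), ready(f)}
3. tag(d)  →  {clear(d,d), clear(f,d), inpos(d), linked(c,c), linked(c,d), linked(d,c), linked(d,d), linked(d,f), linked(f,f), ready(d), ready(f)}
4. tag(f)  →  {clear(d,d), clear(f,d), clear(f,f), inpos(d), inpos(f), linked(c,c), linked(c,d), linked(d,c), linked(d,d), linked(d,f), linked(f,f), ready(d), ready(f)}
optimal plan length = 4; 4 ≤ 6

Yes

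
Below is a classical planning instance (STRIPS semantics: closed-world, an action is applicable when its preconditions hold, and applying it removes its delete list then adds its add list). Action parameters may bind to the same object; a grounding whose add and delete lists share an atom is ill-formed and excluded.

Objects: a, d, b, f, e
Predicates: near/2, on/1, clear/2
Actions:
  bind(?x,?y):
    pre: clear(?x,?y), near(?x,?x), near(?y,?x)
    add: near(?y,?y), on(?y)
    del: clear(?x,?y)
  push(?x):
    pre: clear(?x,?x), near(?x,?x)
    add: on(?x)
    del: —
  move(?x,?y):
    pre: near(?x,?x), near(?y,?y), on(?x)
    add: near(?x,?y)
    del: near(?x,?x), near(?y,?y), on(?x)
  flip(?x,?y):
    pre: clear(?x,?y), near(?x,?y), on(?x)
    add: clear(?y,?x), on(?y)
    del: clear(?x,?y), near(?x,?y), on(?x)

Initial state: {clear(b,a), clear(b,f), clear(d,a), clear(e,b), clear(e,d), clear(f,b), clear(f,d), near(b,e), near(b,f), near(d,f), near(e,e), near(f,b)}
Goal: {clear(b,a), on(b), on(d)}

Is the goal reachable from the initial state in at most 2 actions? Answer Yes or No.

1. bind(e,b)  →  {clear(b,a), clear(b,f), clear(d,a), clear(e,d), clear(f,b), clear(f,d), near(b,b), near(b,e), near(b,f), near(d,f), near(e,e), near(f,b), on(b)}
2. bind(b,f)  →  {clear(b,a), clear(d,a), clear(e,d), clear(f,b), clear(f,d), near(b,b), near(b,e), near(b,f), near(d,f), near(e,e), near(f,b), near(f,f), on(b), on(f)}
3. bind(f,d)  →  {clear(b,a), clear(d,a), clear(e,d), clear(f,b), near(b,b), near(b,e), near(b,f), near(d,d), near(d,f), near(e,e), near(f,b), near(f,f), on(b), on(d), on(f)}
optimal plan length = 3; 3 > 2

No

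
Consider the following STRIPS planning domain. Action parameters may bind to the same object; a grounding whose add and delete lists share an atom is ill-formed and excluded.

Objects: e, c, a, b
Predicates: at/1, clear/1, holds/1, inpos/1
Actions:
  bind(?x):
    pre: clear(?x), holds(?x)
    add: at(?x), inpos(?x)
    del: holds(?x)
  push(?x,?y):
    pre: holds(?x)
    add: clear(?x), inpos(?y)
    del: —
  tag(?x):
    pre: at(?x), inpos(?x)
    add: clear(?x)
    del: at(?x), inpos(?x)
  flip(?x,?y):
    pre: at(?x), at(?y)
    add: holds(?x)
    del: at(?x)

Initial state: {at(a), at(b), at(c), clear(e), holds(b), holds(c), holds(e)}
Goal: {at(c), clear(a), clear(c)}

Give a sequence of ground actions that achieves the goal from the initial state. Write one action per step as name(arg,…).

1. push(c,a)  →  {at(a), at(b), at(c), clear(c), clear(e), holds(b), holds(c), holds(e), inpos(a)}
2. tag(a)  →  {at(b), at(c), clear(a), clear(c), clear(e), holds(b), holds(c), holds(e)}

push(c,a); tag(a)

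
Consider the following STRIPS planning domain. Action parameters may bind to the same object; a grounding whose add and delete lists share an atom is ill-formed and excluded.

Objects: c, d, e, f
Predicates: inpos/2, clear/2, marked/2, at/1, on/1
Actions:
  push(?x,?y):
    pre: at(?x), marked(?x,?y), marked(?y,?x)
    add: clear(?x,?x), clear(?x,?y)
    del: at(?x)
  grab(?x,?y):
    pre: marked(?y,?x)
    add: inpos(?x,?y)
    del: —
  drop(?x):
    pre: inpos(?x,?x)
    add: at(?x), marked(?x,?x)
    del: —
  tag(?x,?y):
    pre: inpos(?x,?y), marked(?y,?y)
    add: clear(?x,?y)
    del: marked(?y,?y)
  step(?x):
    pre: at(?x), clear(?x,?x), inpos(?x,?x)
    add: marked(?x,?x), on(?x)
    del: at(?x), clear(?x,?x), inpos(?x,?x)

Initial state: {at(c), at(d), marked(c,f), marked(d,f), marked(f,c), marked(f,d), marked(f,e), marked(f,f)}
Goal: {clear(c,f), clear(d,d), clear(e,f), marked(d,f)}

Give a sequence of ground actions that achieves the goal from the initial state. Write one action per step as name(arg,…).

push(c,f); push(d,f); grab(e,f); tag(e,f)

1. push(c,f)  →  {at(d), clear(c,c), clear(c,f), marked(c,f), marked(d,f), marked(f,c), marked(f,d), marked(f,e), marked(f,f)}
2. push(d,f)  →  {clear(c,c), clear(c,f), clear(d,d), clear(d,f), marked(c,f), marked(d,f), marked(f,c), marked(f,d), marked(f,e), marked(f,f)}
3. grab(e,f)  →  {clear(c,c), clear(c,f), clear(d,d), clear(d,f), inpos(e,f), marked(c,f), marked(d,f), marked(f,c), marked(f,d), marked(f,e), marked(f,f)}
4. tag(e,f)  →  {clear(c,c), clear(c,f), clear(d,d), clear(d,f), clear(e,f), inpos(e,f), marked(c,f), marked(d,f), marked(f,c), marked(f,d), marked(f,e)}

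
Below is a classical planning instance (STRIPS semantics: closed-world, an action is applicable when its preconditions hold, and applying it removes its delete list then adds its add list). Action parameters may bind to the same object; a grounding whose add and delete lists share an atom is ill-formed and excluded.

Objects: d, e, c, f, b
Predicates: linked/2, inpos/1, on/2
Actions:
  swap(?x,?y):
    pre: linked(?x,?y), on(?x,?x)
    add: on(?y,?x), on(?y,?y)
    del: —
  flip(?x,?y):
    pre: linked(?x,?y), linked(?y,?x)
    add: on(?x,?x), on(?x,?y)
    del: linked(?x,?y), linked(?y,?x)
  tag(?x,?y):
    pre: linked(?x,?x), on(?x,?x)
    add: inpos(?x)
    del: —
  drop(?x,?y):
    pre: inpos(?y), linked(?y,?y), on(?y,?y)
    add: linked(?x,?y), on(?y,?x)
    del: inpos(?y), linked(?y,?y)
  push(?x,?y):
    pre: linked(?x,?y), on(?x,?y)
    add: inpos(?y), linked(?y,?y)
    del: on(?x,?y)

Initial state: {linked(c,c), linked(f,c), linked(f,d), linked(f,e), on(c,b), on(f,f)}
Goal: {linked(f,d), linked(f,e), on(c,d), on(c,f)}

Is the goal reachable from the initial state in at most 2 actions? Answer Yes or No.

1. swap(f,c)  →  {linked(c,c), linked(f,c), linked(f,d), linked(f,e), on(c,b), on(c,c), on(c,f), on(f,f)}
2. tag(c,d)  →  {inpos(c), linked(c,c), linked(f,c), linked(f,d), linked(f,e), on(c,b), on(c,c), on(c,f), on(f,f)}
3. drop(d,c)  →  {linked(d,c), linked(f,c), linked(f,d), linked(f,e), on(c,b), on(c,c), on(c,d), on(c,f), on(f,f)}
optimal plan length = 3; 3 > 2

No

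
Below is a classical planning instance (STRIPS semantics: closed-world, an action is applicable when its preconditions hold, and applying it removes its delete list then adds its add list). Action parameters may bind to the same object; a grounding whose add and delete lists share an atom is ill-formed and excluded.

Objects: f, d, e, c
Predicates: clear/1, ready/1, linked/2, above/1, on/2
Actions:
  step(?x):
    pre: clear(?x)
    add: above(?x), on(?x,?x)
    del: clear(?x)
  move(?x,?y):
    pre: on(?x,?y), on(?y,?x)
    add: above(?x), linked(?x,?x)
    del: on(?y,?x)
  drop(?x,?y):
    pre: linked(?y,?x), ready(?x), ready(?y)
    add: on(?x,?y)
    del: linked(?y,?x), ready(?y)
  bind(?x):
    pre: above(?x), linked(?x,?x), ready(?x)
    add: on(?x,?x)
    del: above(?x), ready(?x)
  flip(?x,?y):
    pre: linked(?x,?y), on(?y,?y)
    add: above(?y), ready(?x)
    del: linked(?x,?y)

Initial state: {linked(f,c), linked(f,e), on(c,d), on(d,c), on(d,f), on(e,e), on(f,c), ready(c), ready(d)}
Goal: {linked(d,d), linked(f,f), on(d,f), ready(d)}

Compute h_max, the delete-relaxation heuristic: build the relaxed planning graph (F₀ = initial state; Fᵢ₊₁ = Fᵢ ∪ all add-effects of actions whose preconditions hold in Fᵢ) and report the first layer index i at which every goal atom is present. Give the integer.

F0 = init (9 atoms)
F1 = F0 ∪ {above(c), above(d), above(e), linked(c,c), linked(d,d), linked(e,e), ready(f)}  (16 atoms)
F2 = F1 ∪ {on(c,c), on(c,f), on(d,d), ready(e)}  (20 atoms)
F3 = F2 ∪ {above(f), linked(f,f), on(e,f)}  (23 atoms)
goal ⊆ F3  ⇒  h_max = 3

3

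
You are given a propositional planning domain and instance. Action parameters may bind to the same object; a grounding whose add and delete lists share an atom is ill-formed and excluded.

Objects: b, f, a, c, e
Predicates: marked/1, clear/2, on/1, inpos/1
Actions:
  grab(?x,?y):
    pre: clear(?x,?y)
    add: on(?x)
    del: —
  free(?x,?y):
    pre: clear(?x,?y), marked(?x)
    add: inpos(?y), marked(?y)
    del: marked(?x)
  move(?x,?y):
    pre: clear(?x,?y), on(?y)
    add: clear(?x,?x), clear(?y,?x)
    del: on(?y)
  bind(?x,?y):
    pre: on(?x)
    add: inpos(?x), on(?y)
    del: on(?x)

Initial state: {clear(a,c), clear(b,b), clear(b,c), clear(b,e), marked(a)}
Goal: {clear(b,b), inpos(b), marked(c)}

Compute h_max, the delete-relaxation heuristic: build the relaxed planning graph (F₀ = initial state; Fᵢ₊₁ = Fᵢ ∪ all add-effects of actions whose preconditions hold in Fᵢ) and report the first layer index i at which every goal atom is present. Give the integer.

F0 = init (5 atoms)
F1 = F0 ∪ {inpos(c), marked(c), on(a), on(b)}  (9 atoms)
F2 = F1 ∪ {inpos(a), inpos(b), on(c), on(e), on(f)}  (14 atoms)
goal ⊆ F2  ⇒  h_max = 2

2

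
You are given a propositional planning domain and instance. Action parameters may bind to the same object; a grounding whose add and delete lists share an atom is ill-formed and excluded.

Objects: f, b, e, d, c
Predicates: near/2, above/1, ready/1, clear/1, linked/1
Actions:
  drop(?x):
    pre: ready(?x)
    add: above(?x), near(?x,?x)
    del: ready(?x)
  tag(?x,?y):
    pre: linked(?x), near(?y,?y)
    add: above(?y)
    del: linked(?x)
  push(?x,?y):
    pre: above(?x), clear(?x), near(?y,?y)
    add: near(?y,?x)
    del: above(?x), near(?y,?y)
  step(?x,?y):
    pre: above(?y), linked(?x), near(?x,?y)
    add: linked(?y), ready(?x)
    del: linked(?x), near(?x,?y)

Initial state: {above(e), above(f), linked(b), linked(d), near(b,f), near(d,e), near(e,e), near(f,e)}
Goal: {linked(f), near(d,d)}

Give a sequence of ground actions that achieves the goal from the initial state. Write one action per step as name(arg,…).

step(b,f); step(d,e); drop(d)

1. step(b,f)  →  {above(e), above(f), linked(d), linked(f), near(d,e), near(e,e), near(f,e), ready(b)}
2. step(d,e)  →  {above(e), above(f), linked(e), linked(f), near(e,e), near(f,e), ready(b), ready(d)}
3. drop(d)  →  {above(d), above(e), above(f), linked(e), linked(f), near(d,d), near(e,e), near(f,e), ready(b)}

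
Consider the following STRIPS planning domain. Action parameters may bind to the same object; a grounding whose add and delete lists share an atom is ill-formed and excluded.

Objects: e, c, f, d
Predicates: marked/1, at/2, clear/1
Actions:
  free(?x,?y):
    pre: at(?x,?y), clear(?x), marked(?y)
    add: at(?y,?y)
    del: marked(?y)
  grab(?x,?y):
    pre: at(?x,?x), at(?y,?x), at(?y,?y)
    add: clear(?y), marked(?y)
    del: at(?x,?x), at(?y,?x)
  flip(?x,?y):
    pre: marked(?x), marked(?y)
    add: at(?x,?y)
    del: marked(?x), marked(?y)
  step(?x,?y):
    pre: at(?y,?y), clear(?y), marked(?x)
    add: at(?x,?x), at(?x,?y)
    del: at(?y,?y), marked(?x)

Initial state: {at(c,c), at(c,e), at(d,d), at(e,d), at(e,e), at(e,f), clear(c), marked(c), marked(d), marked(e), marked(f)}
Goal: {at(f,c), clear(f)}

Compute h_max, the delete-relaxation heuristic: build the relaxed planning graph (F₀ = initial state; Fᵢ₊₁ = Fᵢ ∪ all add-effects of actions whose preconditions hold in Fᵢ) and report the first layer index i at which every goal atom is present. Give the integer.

F0 = init (11 atoms)
F1 = F0 ∪ {at(c,d), at(c,f), at(d,c), at(d,e), at(d,f), at(e,c), at(f,c), at(f,d), at(f,e), at(f,f), clear(d), clear(e)}  (23 atoms)
F2 = F1 ∪ {clear(f)}  (24 atoms)
goal ⊆ F2  ⇒  h_max = 2

2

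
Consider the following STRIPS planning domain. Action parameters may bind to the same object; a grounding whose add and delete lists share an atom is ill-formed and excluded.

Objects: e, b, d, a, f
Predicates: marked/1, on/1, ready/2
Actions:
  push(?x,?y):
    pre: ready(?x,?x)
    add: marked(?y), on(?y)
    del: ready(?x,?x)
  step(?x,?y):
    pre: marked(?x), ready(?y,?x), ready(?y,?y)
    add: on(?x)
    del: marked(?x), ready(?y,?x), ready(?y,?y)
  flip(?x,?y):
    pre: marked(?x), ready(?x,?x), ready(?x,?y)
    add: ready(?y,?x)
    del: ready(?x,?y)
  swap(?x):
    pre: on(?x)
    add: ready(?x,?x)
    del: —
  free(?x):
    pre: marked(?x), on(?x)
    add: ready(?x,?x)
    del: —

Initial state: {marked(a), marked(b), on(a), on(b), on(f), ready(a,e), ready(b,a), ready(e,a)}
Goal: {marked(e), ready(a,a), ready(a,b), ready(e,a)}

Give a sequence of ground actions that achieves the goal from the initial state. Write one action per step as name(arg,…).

swap(b); flip(b,a); push(b,e); swap(a)

1. swap(b)  →  {marked(a), marked(b), on(a), on(b), on(f), ready(a,e), ready(b,a), ready(b,b), ready(e,a)}
2. flip(b,a)  →  {marked(a), marked(b), on(a), on(b), on(f), ready(a,b), ready(a,e), ready(b,b), ready(e,a)}
3. push(b,e)  →  {marked(a), marked(b), marked(e), on(a), on(b), on(e), on(f), ready(a,b), ready(a,e), ready(e,a)}
4. swap(a)  →  {marked(a), marked(b), marked(e), on(a), on(b), on(e), on(f), ready(a,a), ready(a,b), ready(a,e), ready(e,a)}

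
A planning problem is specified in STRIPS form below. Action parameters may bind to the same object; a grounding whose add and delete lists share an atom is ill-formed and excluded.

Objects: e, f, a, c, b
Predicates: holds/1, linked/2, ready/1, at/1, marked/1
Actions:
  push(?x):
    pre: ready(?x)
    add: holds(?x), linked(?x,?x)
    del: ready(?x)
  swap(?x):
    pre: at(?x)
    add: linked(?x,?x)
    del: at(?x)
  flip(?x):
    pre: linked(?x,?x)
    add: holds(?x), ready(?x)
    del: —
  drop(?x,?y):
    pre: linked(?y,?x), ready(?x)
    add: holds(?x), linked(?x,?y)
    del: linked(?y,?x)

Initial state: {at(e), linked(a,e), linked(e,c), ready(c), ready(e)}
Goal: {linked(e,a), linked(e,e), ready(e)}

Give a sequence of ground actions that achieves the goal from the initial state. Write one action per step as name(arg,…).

1. swap(e)  →  {linked(a,e), linked(e,c), linked(e,e), ready(c), ready(e)}
2. drop(e,a)  →  {holds(e), linked(e,a), linked(e,c), linked(e,e), ready(c), ready(e)}

swap(e); drop(e,a)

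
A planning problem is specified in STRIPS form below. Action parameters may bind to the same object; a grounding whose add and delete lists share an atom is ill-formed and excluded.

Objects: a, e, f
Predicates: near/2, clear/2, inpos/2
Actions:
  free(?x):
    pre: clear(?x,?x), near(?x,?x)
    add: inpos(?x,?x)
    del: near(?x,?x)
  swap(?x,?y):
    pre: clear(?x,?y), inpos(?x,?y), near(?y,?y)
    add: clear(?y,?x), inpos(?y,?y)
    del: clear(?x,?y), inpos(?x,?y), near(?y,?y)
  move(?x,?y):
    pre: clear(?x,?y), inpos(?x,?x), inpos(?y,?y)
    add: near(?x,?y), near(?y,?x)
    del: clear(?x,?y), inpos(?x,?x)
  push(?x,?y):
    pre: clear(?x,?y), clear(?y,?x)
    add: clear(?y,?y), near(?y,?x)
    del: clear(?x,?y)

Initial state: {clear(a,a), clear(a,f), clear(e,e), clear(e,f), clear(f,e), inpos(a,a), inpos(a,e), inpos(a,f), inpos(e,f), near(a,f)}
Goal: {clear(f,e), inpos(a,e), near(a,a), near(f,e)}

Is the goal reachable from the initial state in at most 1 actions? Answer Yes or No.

No

1. move(a,a)  →  {clear(a,f), clear(e,e), clear(e,f), clear(f,e), inpos(a,e), inpos(a,f), inpos(e,f), near(a,a), near(a,f)}
2. push(e,f)  →  {clear(a,f), clear(e,e), clear(f,e), clear(f,f), inpos(a,e), inpos(a,f), inpos(e,f), near(a,a), near(a,f), near(f,e)}
optimal plan length = 2; 2 > 1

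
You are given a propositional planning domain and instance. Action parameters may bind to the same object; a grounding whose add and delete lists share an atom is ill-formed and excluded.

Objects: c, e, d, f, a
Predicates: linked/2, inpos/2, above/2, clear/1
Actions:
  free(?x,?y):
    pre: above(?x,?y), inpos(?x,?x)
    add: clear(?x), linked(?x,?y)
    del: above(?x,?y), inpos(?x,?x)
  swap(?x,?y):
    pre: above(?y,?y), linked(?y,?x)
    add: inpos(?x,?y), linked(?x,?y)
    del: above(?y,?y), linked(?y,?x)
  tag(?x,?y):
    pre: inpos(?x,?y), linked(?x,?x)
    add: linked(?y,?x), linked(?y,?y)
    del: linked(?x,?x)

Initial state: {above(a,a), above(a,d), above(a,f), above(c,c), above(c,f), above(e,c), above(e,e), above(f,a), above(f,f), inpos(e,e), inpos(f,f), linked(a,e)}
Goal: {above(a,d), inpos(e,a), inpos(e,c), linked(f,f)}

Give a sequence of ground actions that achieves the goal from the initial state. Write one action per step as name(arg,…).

free(e,c); free(f,f); swap(c,e); swap(e,c); swap(e,a)

1. free(e,c)  →  {above(a,a), above(a,d), above(a,f), above(c,c), above(c,f), above(e,e), above(f,a), above(f,f), clear(e), inpos(f,f), linked(a,e), linked(e,c)}
2. free(f,f)  →  {above(a,a), above(a,d), above(a,f), above(c,c), above(c,f), above(e,e), above(f,a), clear(e), clear(f), linked(a,e), linked(e,c), linked(f,f)}
3. swap(c,e)  →  {above(a,a), above(a,d), above(a,f), above(c,c), above(c,f), above(f,a), clear(e), clear(f), inpos(c,e), linked(a,e), linked(c,e), linked(f,f)}
4. swap(e,c)  →  {above(a,a), above(a,d), above(a,f), above(c,f), above(f,a), clear(e), clear(f), inpos(c,e), inpos(e,c), linked(a,e), linked(e,c), linked(f,f)}
5. swap(e,a)  →  {above(a,d), above(a,f), above(c,f), above(f,a), clear(e), clear(f), inpos(c,e), inpos(e,a), inpos(e,c), linked(e,a), linked(e,c), linked(f,f)}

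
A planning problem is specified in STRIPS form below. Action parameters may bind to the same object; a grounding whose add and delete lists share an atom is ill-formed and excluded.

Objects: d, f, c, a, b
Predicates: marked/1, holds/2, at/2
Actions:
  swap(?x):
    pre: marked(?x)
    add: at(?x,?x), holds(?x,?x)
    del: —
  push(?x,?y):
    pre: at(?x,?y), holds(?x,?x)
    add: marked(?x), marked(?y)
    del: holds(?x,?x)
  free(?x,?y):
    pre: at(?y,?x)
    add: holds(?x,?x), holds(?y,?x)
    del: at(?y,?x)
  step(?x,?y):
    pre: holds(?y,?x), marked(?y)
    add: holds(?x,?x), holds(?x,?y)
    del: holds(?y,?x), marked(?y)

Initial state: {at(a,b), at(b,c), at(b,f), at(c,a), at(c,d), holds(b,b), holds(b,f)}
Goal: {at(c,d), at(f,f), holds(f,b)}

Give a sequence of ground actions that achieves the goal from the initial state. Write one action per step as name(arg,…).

push(b,f); swap(f); step(f,b)

1. push(b,f)  →  {at(a,b), at(b,c), at(b,f), at(c,a), at(c,d), holds(b,f), marked(b), marked(f)}
2. swap(f)  →  {at(a,b), at(b,c), at(b,f), at(c,a), at(c,d), at(f,f), holds(b,f), holds(f,f), marked(b), marked(f)}
3. step(f,b)  →  {at(a,b), at(b,c), at(b,f), at(c,a), at(c,d), at(f,f), holds(f,b), holds(f,f), marked(f)}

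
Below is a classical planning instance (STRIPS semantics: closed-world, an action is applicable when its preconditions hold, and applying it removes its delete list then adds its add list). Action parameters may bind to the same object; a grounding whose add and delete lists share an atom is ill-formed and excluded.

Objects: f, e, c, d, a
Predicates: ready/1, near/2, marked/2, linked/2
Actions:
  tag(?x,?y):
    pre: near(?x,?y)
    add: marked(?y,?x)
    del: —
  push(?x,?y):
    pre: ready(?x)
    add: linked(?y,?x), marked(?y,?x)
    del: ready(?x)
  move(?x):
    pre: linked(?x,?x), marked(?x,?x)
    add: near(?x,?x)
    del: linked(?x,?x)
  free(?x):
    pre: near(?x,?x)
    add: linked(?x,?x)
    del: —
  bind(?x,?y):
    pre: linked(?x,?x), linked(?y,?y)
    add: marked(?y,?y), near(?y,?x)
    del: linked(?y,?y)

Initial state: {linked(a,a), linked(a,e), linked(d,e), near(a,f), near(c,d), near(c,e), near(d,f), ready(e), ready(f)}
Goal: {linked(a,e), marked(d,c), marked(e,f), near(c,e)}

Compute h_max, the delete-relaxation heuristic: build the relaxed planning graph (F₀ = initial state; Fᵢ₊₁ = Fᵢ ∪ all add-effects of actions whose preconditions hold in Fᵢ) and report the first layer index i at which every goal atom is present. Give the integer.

1

F0 = init (9 atoms)
F1 = F0 ∪ {linked(a,f), linked(c,e), linked(c,f), linked(d,f), linked(e,e), linked(e,f), linked(f,e), linked(f,f), marked(a,a), marked(a,e), marked(a,f), marked(c,e), marked(c,f), marked(d,c), marked(d,e), marked(d,f), marked(e,c), marked(e,e), marked(e,f), marked(f,a), marked(f,d), marked(f,e), marked(f,f), near(a,a)}  (33 atoms)
goal ⊆ F1  ⇒  h_max = 1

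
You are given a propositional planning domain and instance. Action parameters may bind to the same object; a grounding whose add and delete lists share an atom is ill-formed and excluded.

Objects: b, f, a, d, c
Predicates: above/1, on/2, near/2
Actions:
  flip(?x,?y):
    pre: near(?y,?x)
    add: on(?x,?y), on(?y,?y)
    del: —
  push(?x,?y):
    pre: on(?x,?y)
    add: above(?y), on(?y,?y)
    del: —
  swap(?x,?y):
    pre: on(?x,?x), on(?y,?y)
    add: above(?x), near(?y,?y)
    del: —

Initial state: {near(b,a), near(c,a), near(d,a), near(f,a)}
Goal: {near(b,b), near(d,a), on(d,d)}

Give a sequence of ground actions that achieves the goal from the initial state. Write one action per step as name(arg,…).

1. flip(a,b)  →  {near(b,a), near(c,a), near(d,a), near(f,a), on(a,b), on(b,b)}
2. flip(a,d)  →  {near(b,a), near(c,a), near(d,a), near(f,a), on(a,b), on(a,d), on(b,b), on(d,d)}
3. swap(b,b)  →  {above(b), near(b,a), near(b,b), near(c,a), near(d,a), near(f,a), on(a,b), on(a,d), on(b,b), on(d,d)}

flip(a,b); flip(a,d); swap(b,b)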